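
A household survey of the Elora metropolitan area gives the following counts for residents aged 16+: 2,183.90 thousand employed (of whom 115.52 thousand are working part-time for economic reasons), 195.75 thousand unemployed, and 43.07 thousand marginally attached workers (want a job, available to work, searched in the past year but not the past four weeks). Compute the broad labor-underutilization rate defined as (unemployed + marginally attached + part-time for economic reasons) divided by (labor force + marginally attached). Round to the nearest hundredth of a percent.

Broad underutilization rate ≈ 14.63%.

Labor force = 2,183.90 + 195.75 = 2,379.65 thousand.
Numerator = 195.75 + 43.07 + 115.52 = 354.34 thousand.
Denominator = 2,379.65 + 43.07 = 2,422.72 thousand.
Broad rate = 354.34 / 2,422.72 = 14.63%.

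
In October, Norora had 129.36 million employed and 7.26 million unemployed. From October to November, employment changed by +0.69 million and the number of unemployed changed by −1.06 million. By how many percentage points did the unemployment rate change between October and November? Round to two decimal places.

October: labor force = 129.36 + 7.26 = 136.62; u = 7.26/136.62 = 5.31%.
November: labor force = 130.05 + 6.20 = 136.25; u = 6.20/136.25 = 4.55%.
Change = 4.55% − 5.31% = −0.76 pp.

The unemployment rate changed by −0.76 percentage points.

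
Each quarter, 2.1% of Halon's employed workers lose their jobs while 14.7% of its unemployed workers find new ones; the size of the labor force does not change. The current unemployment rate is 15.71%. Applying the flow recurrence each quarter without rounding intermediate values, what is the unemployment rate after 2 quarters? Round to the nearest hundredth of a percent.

With a fixed labor force, u_{t+1} = u_t + s·(1−u_t) − f·u_t = u_t·(1−s−f) + s.
Here 1−s−f = 0.832 and s = 0.021.
u_1 = 0.157100 × 0.832 + 0.021 = 0.151707.
u_2 = 0.151707 × 0.832 + 0.021 = 0.147220.

Unemployment rate after two quarters ≈ 14.72%.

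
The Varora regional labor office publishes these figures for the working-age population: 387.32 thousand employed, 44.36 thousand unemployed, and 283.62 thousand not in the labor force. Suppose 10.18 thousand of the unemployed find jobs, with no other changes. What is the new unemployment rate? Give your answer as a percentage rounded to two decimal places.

New unemployment rate ≈ 7.92%.

Initially, labor force = 387.32 + 44.36 = 431.68 thousand, so u = 44.36/431.68 = 10.28%.
After the change, unemployed falls and employed rises by 10.18; labor force unchanged → E = 397.50, U = 34.18, labor force = 431.68 thousand.
New unemployment rate = 34.18 / 431.68 = 7.92%.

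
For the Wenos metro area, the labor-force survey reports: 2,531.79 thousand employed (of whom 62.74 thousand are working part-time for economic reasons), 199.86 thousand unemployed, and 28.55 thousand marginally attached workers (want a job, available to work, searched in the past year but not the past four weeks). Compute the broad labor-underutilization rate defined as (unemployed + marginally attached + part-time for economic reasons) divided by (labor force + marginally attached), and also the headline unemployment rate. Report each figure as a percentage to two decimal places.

Broad underutilization rate ≈ 10.55%; headline unemployment rate ≈ 7.32%.

Labor force = 2,531.79 + 199.86 = 2,731.65 thousand.
Numerator = 199.86 + 28.55 + 62.74 = 291.15 thousand.
Denominator = 2,731.65 + 28.55 = 2,760.20 thousand.
Broad rate = 291.15 / 2,760.20 = 10.55%.
Headline unemployment rate = 199.86 / 2,731.65 = 7.32%.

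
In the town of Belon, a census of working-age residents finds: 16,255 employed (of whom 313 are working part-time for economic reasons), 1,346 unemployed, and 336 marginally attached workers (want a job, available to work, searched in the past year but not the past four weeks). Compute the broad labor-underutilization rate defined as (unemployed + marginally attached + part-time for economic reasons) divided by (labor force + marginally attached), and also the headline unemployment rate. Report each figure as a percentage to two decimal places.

Broad underutilization rate ≈ 11.12%; headline unemployment rate ≈ 7.65%.

Labor force = 16,255 + 1,346 = 17,601.
Numerator = 1,346 + 336 + 313 = 1,995.
Denominator = 17,601 + 336 = 17,937.
Broad rate = 1,995 / 17,937 = 11.12%.
Headline unemployment rate = 1,346 / 17,601 = 7.65%.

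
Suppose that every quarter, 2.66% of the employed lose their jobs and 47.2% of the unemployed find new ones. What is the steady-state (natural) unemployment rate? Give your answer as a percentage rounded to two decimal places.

At steady state the flows balance: s·E = f·U, so U/(E+U) = s/(s+f).
u* = 2.66 / (2.66 + 47.2) = 2.66 / 49.86 = 5.33%.

Steady-state unemployment rate ≈ 5.33%.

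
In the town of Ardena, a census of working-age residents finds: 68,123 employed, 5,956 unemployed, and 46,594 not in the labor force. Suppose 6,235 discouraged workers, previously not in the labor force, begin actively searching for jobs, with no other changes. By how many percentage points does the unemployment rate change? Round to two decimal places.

The unemployment rate changes by +7.14 percentage points.

Initially, labor force = 68,123 + 5,956 = 74,079, so u = 5,956/74,079 = 8.04%.
After the change, unemployed and labor force both rise by 6,235 → E = 68,123, U = 12,191, labor force = 80,314.
New unemployment rate = 12,191 / 80,314 = 15.18%.
Change = 15.18% − 8.04% = +7.14 percentage points.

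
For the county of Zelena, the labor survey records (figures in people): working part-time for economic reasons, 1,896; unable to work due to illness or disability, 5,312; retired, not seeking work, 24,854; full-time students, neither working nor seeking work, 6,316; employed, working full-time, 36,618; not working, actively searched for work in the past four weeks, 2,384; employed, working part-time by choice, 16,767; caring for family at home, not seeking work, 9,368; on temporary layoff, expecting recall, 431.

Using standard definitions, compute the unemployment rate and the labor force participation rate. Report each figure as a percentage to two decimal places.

Employed = 1,896 + 36,618 + 16,767 = 55,281 (anyone who worked, including part-time for economic reasons, counts as employed).
Unemployed = 2,384 + 431 = 2,815 (jobless and actively searching, or on temporary layoff).
Labor force = 55,281 + 2,815 = 58,096.
Not in labor force = 5,312 + 24,854 + 6,316 + 9,368 = 45,850 (those not working and not actively searching are outside the labor force).
Civilian working-age population = 58,096 + 45,850 = 103,946.
Unemployment rate = 2,815 / 58,096 = 4.85%.
Labor force participation rate = 58,096 / 103,946 = 55.89%.

Unemployment rate ≈ 4.85%; labor force participation rate ≈ 55.89%.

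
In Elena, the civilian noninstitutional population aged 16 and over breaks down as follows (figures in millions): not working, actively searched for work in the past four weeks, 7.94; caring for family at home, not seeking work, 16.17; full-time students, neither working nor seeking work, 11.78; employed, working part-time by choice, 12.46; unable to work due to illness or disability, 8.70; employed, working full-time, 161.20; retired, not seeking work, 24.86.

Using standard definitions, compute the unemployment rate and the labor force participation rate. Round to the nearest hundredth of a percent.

Employed = 12.46 + 161.20 = 173.66 million.
Unemployed = 7.94 million.
Labor force = 173.66 + 7.94 = 181.60 million.
Not in labor force = 16.17 + 11.78 + 8.70 + 24.86 = 61.51 million (those not working and not actively searching are outside the labor force).
Civilian working-age population = 181.60 + 61.51 = 243.11 million.
Unemployment rate = 7.94 / 181.60 = 4.37%.
Labor force participation rate = 181.60 / 243.11 = 74.70%.

Unemployment rate ≈ 4.37%; labor force participation rate ≈ 74.70%.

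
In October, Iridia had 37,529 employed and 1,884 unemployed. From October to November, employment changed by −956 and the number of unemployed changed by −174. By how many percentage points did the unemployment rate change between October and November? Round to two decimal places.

The unemployment rate changed by −0.31 percentage points.

October: labor force = 37,529 + 1,884 = 39,413; u = 1,884/39,413 = 4.78%.
November: labor force = 36,573 + 1,710 = 38,283; u = 1,710/38,283 = 4.47%.
Change = 4.47% − 4.78% = −0.31 pp.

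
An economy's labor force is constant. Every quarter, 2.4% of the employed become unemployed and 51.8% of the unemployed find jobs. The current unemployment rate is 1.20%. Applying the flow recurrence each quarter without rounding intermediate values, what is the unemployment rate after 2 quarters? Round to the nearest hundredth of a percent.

With a fixed labor force, u_{t+1} = u_t + s·(1−u_t) − f·u_t = u_t·(1−s−f) + s.
Here 1−s−f = 0.458 and s = 0.024.
u_1 = 0.012000 × 0.458 + 0.024 = 0.029496.
u_2 = 0.029496 × 0.458 + 0.024 = 0.037509.

Unemployment rate after two quarters ≈ 3.75%.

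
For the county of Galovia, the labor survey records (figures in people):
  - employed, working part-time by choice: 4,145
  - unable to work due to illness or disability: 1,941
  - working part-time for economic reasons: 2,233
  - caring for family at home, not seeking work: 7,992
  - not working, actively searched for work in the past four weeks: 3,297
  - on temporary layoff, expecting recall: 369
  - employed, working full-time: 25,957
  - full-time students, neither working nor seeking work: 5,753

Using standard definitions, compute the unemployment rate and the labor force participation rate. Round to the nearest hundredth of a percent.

Unemployment rate ≈ 10.18%; labor force participation rate ≈ 69.65%.

Employed = 4,145 + 2,233 + 25,957 = 32,335 (anyone who worked, including part-time for economic reasons, counts as employed).
Unemployed = 3,297 + 369 = 3,666 (jobless and actively searching, or on temporary layoff).
Labor force = 32,335 + 3,666 = 36,001.
Not in labor force = 1,941 + 7,992 + 5,753 = 15,686 (those not working and not actively searching are outside the labor force).
Civilian working-age population = 36,001 + 15,686 = 51,687.
Unemployment rate = 3,666 / 36,001 = 10.18%.
Labor force participation rate = 36,001 / 51,687 = 69.65%.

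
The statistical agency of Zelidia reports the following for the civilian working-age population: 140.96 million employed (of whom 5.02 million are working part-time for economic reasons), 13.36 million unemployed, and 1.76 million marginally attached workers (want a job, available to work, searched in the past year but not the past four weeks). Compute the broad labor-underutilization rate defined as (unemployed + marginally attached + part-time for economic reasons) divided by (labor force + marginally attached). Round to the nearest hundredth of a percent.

Labor force = 140.96 + 13.36 = 154.32 million.
Numerator = 13.36 + 1.76 + 5.02 = 20.14 million.
Denominator = 154.32 + 1.76 = 156.08 million.
Broad rate = 20.14 / 156.08 = 12.90%.

Broad underutilization rate ≈ 12.90%.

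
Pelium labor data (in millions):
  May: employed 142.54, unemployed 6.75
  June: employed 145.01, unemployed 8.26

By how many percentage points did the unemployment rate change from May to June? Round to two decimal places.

May: labor force = 142.54 + 6.75 = 149.29; u = 6.75/149.29 = 4.52%.
June: labor force = 145.01 + 8.26 = 153.27; u = 8.26/153.27 = 5.39%.
Change = 5.39% − 4.52% = +0.87 pp.

The unemployment rate changed by +0.87 percentage points.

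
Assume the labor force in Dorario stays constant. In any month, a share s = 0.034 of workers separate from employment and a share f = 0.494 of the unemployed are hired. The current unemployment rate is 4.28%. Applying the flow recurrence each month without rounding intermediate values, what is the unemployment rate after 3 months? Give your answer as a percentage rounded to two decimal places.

With a fixed labor force, u_{t+1} = u_t + s·(1−u_t) − f·u_t = u_t·(1−s−f) + s.
Here 1−s−f = 0.472 and s = 0.034.
u_1 = 0.042800 × 0.472 + 0.034 = 0.054202.
u_2 = 0.054202 × 0.472 + 0.034 = 0.059583.
u_3 = 0.059583 × 0.472 + 0.034 = 0.062123.

Unemployment rate after three months ≈ 6.21%.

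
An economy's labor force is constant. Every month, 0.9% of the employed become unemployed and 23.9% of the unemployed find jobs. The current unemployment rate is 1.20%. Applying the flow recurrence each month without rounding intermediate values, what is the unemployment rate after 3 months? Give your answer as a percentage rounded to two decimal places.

Unemployment rate after three months ≈ 2.60%.

With a fixed labor force, u_{t+1} = u_t + s·(1−u_t) − f·u_t = u_t·(1−s−f) + s.
Here 1−s−f = 0.752 and s = 0.009.
u_1 = 0.012000 × 0.752 + 0.009 = 0.018024.
u_2 = 0.018024 × 0.752 + 0.009 = 0.022554.
u_3 = 0.022554 × 0.752 + 0.009 = 0.025961.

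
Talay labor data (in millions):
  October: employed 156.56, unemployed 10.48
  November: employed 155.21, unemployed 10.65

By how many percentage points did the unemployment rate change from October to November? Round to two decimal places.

The unemployment rate changed by +0.15 percentage points.

October: labor force = 156.56 + 10.48 = 167.04; u = 10.48/167.04 = 6.27%.
November: labor force = 155.21 + 10.65 = 165.86; u = 10.65/165.86 = 6.42%.
Change = 6.42% − 6.27% = +0.15 pp.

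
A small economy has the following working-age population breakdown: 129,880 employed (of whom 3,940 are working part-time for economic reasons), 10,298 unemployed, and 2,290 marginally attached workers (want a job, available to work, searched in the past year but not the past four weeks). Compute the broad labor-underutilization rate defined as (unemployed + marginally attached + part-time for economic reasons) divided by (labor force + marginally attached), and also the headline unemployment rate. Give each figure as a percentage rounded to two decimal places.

Broad underutilization rate ≈ 11.60%; headline unemployment rate ≈ 7.35%.

Labor force = 129,880 + 10,298 = 140,178.
Numerator = 10,298 + 2,290 + 3,940 = 16,528.
Denominator = 140,178 + 2,290 = 142,468.
Broad rate = 16,528 / 142,468 = 11.60%.
Headline unemployment rate = 10,298 / 140,178 = 7.35%.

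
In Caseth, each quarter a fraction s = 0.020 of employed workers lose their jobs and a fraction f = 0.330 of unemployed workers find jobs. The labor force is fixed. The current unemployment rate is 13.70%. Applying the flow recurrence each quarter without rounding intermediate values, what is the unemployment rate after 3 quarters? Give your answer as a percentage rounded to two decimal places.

With a fixed labor force, u_{t+1} = u_t + s·(1−u_t) − f·u_t = u_t·(1−s−f) + s.
Here 1−s−f = 0.650 and s = 0.020.
u_1 = 0.137000 × 0.650 + 0.020 = 0.109050.
u_2 = 0.109050 × 0.650 + 0.020 = 0.090883.
u_3 = 0.090883 × 0.650 + 0.020 = 0.079074.

Unemployment rate after three quarters ≈ 7.91%.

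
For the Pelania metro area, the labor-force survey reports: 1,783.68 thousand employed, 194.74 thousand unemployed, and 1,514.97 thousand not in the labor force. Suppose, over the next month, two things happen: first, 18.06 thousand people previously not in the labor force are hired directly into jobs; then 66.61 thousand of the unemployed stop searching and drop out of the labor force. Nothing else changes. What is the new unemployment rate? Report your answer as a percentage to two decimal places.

Initially, labor force = 1,783.68 + 194.74 = 1,978.42 thousand, so u = 194.74/1,978.42 = 9.84%.
After the first change, employed and labor force both rise by 18.06; unemployed unchanged → E = 1,801.74, U = 194.74, labor force = 1,996.48 thousand.
After the second change, unemployed and labor force both fall by 66.61 → E = 1,801.74, U = 128.13, labor force = 1,929.87 thousand.
New unemployment rate = 128.13 / 1,929.87 = 6.64%.

New unemployment rate ≈ 6.64%.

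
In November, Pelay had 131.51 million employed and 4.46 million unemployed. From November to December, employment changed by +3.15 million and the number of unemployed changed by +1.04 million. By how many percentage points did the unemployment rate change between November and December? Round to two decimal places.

November: labor force = 131.51 + 4.46 = 135.97; u = 4.46/135.97 = 3.28%.
December: labor force = 134.66 + 5.50 = 140.16; u = 5.50/140.16 = 3.92%.
Change = 3.92% − 3.28% = +0.64 pp.

The unemployment rate changed by +0.64 percentage points.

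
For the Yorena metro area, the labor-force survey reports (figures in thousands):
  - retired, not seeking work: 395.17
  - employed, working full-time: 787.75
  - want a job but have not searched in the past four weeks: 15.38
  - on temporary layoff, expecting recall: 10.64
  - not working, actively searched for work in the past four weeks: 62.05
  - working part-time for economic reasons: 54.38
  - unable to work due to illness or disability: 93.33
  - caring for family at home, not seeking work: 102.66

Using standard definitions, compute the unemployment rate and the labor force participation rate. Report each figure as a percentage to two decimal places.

Employed = 787.75 + 54.38 = 842.13 thousand (anyone who worked, including part-time for economic reasons, counts as employed).
Unemployed = 10.64 + 62.05 = 72.69 thousand (jobless and actively searching, or on temporary layoff).
Labor force = 842.13 + 72.69 = 914.82 thousand.
Not in labor force = 395.17 + 15.38 + 93.33 + 102.66 = 606.54 thousand (those not working and not actively searching are outside the labor force — including those who want a job but have given up searching).
Civilian working-age population = 914.82 + 606.54 = 1,521.36 thousand.
Unemployment rate = 72.69 / 914.82 = 7.95%.
Labor force participation rate = 914.82 / 1,521.36 = 60.13%.

Unemployment rate ≈ 7.95%; labor force participation rate ≈ 60.13%.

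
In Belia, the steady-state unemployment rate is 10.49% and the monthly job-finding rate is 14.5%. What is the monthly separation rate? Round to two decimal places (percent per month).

From u* = s/(s+f): s = u·f/(1−u).
s = 0.1049 × 14.5 / (1 − 0.1049) = 1.5211 / 0.8951 ≈ 1.70% per month.

Separation rate ≈ 1.70% per month.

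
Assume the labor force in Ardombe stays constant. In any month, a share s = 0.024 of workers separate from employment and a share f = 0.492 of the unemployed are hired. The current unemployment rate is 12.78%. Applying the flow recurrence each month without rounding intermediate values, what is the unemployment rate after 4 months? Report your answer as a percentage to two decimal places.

With a fixed labor force, u_{t+1} = u_t + s·(1−u_t) − f·u_t = u_t·(1−s−f) + s.
Here 1−s−f = 0.484 and s = 0.024.
u_1 = 0.127800 × 0.484 + 0.024 = 0.085855.
u_2 = 0.085855 × 0.484 + 0.024 = 0.065554.
u_3 = 0.065554 × 0.484 + 0.024 = 0.055728.
u_4 = 0.055728 × 0.484 + 0.024 = 0.050972.

Unemployment rate after four months ≈ 5.10%.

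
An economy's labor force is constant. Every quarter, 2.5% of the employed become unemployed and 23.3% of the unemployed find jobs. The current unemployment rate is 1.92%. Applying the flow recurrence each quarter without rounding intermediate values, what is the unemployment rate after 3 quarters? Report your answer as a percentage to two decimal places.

Unemployment rate after three quarters ≈ 6.52%.

With a fixed labor force, u_{t+1} = u_t + s·(1−u_t) − f·u_t = u_t·(1−s−f) + s.
Here 1−s−f = 0.742 and s = 0.025.
u_1 = 0.019200 × 0.742 + 0.025 = 0.039246.
u_2 = 0.039246 × 0.742 + 0.025 = 0.054121.
u_3 = 0.054121 × 0.742 + 0.025 = 0.065158.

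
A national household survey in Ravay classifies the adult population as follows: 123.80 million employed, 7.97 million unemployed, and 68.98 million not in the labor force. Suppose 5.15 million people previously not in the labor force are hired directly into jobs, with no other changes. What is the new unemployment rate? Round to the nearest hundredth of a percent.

New unemployment rate ≈ 5.82%.

Initially, labor force = 123.80 + 7.97 = 131.77 million, so u = 7.97/131.77 = 6.05%.
After the change, employed and labor force both rise by 5.15; unemployed unchanged → E = 128.95, U = 7.97, labor force = 136.92 million.
New unemployment rate = 7.97 / 136.92 = 5.82%.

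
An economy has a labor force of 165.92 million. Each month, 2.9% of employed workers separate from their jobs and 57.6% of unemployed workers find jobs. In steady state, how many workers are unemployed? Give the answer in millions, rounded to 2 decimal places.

Steady-state unemployment rate u* = s/(s+f) = 2.9/(2.9+57.6) = 0.047934.
Unemployed = u* × labor force = 0.047934 × 165.92 ≈ 7.95 million.

About 7.95 million are unemployed in steady state.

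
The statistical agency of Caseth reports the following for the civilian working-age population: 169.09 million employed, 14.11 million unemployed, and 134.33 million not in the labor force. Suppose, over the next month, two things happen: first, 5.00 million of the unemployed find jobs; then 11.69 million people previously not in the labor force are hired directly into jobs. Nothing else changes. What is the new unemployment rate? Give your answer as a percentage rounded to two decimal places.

New unemployment rate ≈ 4.67%.

Initially, labor force = 169.09 + 14.11 = 183.20 million, so u = 14.11/183.20 = 7.70%.
After the first change, unemployed falls and employed rises by 5.00; labor force unchanged → E = 174.09, U = 9.11, labor force = 183.20 million.
After the second change, employed and labor force both rise by 11.69; unemployed unchanged → E = 185.78, U = 9.11, labor force = 194.89 million.
New unemployment rate = 9.11 / 194.89 = 4.67%.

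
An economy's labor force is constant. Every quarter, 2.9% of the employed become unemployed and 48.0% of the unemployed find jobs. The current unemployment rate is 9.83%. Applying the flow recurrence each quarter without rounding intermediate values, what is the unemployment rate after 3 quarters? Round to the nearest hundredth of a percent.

Unemployment rate after three quarters ≈ 6.19%.

With a fixed labor force, u_{t+1} = u_t + s·(1−u_t) − f·u_t = u_t·(1−s−f) + s.
Here 1−s−f = 0.491 and s = 0.029.
u_1 = 0.098300 × 0.491 + 0.029 = 0.077265.
u_2 = 0.077265 × 0.491 + 0.029 = 0.066937.
u_3 = 0.066937 × 0.491 + 0.029 = 0.061866.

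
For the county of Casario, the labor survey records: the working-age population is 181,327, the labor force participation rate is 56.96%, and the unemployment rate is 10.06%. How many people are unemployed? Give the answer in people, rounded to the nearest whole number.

Labor force = 0.5696 × 181,327 = 103,284.
Unemployed = 0.1006 × 103,284 ≈ 10,390.

About 10,390 are unemployed.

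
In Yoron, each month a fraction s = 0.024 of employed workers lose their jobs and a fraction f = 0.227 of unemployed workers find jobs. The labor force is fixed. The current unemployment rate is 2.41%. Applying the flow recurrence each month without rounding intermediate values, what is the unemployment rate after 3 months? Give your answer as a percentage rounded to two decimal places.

Unemployment rate after three months ≈ 6.56%.

With a fixed labor force, u_{t+1} = u_t + s·(1−u_t) − f·u_t = u_t·(1−s−f) + s.
Here 1−s−f = 0.749 and s = 0.024.
u_1 = 0.024100 × 0.749 + 0.024 = 0.042051.
u_2 = 0.042051 × 0.749 + 0.024 = 0.055496.
u_3 = 0.055496 × 0.749 + 0.024 = 0.065567.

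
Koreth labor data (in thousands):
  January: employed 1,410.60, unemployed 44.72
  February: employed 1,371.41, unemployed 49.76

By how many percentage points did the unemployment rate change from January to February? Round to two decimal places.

January: labor force = 1,410.60 + 44.72 = 1,455.32; u = 44.72/1,455.32 = 3.07%.
February: labor force = 1,371.41 + 49.76 = 1,421.17; u = 49.76/1,421.17 = 3.50%.
Change = 3.50% − 3.07% = +0.43 pp.

The unemployment rate changed by +0.43 percentage points.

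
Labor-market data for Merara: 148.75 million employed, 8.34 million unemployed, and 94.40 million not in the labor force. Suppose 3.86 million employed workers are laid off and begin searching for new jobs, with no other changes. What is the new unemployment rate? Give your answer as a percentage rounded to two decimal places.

Initially, labor force = 148.75 + 8.34 = 157.09 million, so u = 8.34/157.09 = 5.31%.
After the change, employed falls and unemployed rises by 3.86; labor force unchanged → E = 144.89, U = 12.20, labor force = 157.09 million.
New unemployment rate = 12.20 / 157.09 = 7.77%.

New unemployment rate ≈ 7.77%.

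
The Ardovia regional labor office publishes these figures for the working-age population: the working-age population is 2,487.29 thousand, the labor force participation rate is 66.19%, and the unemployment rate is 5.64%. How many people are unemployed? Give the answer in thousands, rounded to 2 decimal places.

Labor force = 0.6619 × 2,487.29 = 1,646.34 thousand.
Unemployed = 0.0564 × 1,646.34 ≈ 92.85 thousand.

About 92.85 thousand are unemployed.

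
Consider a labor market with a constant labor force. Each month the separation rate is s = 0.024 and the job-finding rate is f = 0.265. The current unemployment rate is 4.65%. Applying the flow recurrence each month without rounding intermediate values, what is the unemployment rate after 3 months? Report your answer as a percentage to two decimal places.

Unemployment rate after three months ≈ 6.99%.

With a fixed labor force, u_{t+1} = u_t + s·(1−u_t) − f·u_t = u_t·(1−s−f) + s.
Here 1−s−f = 0.711 and s = 0.024.
u_1 = 0.046500 × 0.711 + 0.024 = 0.057062.
u_2 = 0.057062 × 0.711 + 0.024 = 0.064571.
u_3 = 0.064571 × 0.711 + 0.024 = 0.069910.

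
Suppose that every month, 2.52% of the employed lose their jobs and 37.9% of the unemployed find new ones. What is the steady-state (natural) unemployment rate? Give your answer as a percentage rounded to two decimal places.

At steady state the flows balance: s·E = f·U, so U/(E+U) = s/(s+f).
u* = 2.52 / (2.52 + 37.9) = 2.52 / 40.42 = 6.23%.

Steady-state unemployment rate ≈ 6.23%.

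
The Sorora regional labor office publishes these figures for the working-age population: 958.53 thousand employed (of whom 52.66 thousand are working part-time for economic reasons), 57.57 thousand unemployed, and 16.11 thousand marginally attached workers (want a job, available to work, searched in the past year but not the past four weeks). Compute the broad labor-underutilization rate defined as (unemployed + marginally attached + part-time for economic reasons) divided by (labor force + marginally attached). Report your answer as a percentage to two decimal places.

Broad underutilization rate ≈ 12.24%.

Labor force = 958.53 + 57.57 = 1,016.10 thousand.
Numerator = 57.57 + 16.11 + 52.66 = 126.34 thousand.
Denominator = 1,016.10 + 16.11 = 1,032.21 thousand.
Broad rate = 126.34 / 1,032.21 = 12.24%.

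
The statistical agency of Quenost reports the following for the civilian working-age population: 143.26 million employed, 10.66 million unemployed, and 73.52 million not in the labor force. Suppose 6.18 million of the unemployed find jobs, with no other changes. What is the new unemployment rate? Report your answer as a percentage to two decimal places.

Initially, labor force = 143.26 + 10.66 = 153.92 million, so u = 10.66/153.92 = 6.93%.
After the change, unemployed falls and employed rises by 6.18; labor force unchanged → E = 149.44, U = 4.48, labor force = 153.92 million.
New unemployment rate = 4.48 / 153.92 = 2.91%.

New unemployment rate ≈ 2.91%.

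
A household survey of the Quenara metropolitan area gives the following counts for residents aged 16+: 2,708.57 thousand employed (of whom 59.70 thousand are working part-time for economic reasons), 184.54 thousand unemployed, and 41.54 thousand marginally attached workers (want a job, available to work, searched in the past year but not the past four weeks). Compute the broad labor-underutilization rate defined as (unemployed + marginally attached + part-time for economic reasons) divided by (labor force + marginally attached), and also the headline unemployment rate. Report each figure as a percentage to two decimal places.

Labor force = 2,708.57 + 184.54 = 2,893.11 thousand.
Numerator = 184.54 + 41.54 + 59.70 = 285.78 thousand.
Denominator = 2,893.11 + 41.54 = 2,934.65 thousand.
Broad rate = 285.78 / 2,934.65 = 9.74%.
Headline unemployment rate = 184.54 / 2,893.11 = 6.38%.

Broad underutilization rate ≈ 9.74%; headline unemployment rate ≈ 6.38%.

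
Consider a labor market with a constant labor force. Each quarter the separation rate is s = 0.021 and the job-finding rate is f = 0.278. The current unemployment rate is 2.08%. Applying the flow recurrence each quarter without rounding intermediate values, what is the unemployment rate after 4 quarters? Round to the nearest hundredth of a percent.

Unemployment rate after four quarters ≈ 5.83%.

With a fixed labor force, u_{t+1} = u_t + s·(1−u_t) − f·u_t = u_t·(1−s−f) + s.
Here 1−s−f = 0.701 and s = 0.021.
u_1 = 0.020800 × 0.701 + 0.021 = 0.035581.
u_2 = 0.035581 × 0.701 + 0.021 = 0.045942.
u_3 = 0.045942 × 0.701 + 0.021 = 0.053205.
u_4 = 0.053205 × 0.701 + 0.021 = 0.058297.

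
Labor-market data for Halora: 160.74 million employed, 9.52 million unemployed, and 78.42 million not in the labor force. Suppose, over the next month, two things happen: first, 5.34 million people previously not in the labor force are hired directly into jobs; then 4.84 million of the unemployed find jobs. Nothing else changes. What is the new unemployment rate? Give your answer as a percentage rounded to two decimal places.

Initially, labor force = 160.74 + 9.52 = 170.26 million, so u = 9.52/170.26 = 5.59%.
After the first change, employed and labor force both rise by 5.34; unemployed unchanged → E = 166.08, U = 9.52, labor force = 175.60 million.
After the second change, unemployed falls and employed rises by 4.84; labor force unchanged → E = 170.92, U = 4.68, labor force = 175.60 million.
New unemployment rate = 4.68 / 175.60 = 2.67%.

New unemployment rate ≈ 2.67%.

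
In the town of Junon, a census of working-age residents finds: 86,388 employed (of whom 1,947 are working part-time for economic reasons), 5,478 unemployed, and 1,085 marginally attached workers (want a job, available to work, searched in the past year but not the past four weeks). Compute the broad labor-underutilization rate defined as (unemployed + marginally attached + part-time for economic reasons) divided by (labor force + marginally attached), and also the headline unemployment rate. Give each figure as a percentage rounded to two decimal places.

Broad underutilization rate ≈ 9.16%; headline unemployment rate ≈ 5.96%.

Labor force = 86,388 + 5,478 = 91,866.
Numerator = 5,478 + 1,085 + 1,947 = 8,510.
Denominator = 91,866 + 1,085 = 92,951.
Broad rate = 8,510 / 92,951 = 9.16%.
Headline unemployment rate = 5,478 / 91,866 = 5.96%.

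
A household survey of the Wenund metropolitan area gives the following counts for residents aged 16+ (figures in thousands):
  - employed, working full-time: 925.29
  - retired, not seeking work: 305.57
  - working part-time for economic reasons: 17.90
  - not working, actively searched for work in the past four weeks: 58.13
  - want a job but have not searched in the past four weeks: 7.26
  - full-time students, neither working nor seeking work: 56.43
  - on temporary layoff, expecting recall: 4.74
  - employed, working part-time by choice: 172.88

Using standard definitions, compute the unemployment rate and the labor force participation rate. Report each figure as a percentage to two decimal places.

Employed = 925.29 + 17.90 + 172.88 = 1,116.07 thousand (anyone who worked, including part-time for economic reasons, counts as employed).
Unemployed = 58.13 + 4.74 = 62.87 thousand (jobless and actively searching, or on temporary layoff).
Labor force = 1,116.07 + 62.87 = 1,178.94 thousand.
Not in labor force = 305.57 + 7.26 + 56.43 = 369.26 thousand (those not working and not actively searching are outside the labor force — including those who want a job but have given up searching).
Civilian working-age population = 1,178.94 + 369.26 = 1,548.20 thousand.
Unemployment rate = 62.87 / 1,178.94 = 5.33%.
Labor force participation rate = 1,178.94 / 1,548.20 = 76.15%.

Unemployment rate ≈ 5.33%; labor force participation rate ≈ 76.15%.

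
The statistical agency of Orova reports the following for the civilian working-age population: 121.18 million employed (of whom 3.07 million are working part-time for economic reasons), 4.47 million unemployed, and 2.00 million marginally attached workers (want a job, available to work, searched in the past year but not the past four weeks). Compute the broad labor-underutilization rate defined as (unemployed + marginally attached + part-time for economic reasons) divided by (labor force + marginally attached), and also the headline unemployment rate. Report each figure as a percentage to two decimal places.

Labor force = 121.18 + 4.47 = 125.65 million.
Numerator = 4.47 + 2.00 + 3.07 = 9.54 million.
Denominator = 125.65 + 2.00 = 127.65 million.
Broad rate = 9.54 / 127.65 = 7.47%.
Headline unemployment rate = 4.47 / 125.65 = 3.56%.

Broad underutilization rate ≈ 7.47%; headline unemployment rate ≈ 3.56%.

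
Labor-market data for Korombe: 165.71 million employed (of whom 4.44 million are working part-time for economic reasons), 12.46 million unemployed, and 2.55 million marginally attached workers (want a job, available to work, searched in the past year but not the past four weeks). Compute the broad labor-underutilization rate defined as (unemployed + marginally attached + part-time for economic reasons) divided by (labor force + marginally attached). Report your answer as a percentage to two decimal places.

Broad underutilization rate ≈ 10.76%.

Labor force = 165.71 + 12.46 = 178.17 million.
Numerator = 12.46 + 2.55 + 4.44 = 19.45 million.
Denominator = 178.17 + 2.55 = 180.72 million.
Broad rate = 19.45 / 180.72 = 10.76%.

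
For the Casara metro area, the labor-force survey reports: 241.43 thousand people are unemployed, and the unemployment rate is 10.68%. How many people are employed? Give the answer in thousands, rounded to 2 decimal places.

Labor force = U / u = 241.43 / 0.1068 ≈ 2,260.58 thousand.
Employed = labor force − unemployed = 2,260.58 − 241.43 = 2,019.15 thousand.

About 2,019.15 thousand are employed.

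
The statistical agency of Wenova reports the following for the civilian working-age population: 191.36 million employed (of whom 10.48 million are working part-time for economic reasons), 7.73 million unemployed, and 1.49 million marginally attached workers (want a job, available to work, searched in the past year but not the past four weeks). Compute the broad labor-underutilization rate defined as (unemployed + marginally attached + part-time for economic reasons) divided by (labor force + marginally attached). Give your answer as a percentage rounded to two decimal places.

Labor force = 191.36 + 7.73 = 199.09 million.
Numerator = 7.73 + 1.49 + 10.48 = 19.70 million.
Denominator = 199.09 + 1.49 = 200.58 million.
Broad rate = 19.70 / 200.58 = 9.82%.

Broad underutilization rate ≈ 9.82%.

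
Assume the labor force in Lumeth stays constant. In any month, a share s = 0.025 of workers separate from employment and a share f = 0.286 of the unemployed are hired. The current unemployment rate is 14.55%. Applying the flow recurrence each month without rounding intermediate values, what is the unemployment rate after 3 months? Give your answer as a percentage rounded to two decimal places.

With a fixed labor force, u_{t+1} = u_t + s·(1−u_t) − f·u_t = u_t·(1−s−f) + s.
Here 1−s−f = 0.689 and s = 0.025.
u_1 = 0.145500 × 0.689 + 0.025 = 0.125249.
u_2 = 0.125249 × 0.689 + 0.025 = 0.111297.
u_3 = 0.111297 × 0.689 + 0.025 = 0.101684.

Unemployment rate after three months ≈ 10.17%.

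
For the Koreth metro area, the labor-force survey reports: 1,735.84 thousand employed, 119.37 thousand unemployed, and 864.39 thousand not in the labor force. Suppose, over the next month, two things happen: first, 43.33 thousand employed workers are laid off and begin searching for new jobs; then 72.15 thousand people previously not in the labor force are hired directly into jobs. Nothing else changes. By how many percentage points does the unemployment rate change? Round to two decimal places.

The unemployment rate changes by +2.01 percentage points.

Initially, labor force = 1,735.84 + 119.37 = 1,855.21 thousand, so u = 119.37/1,855.21 = 6.43%.
After the first change, employed falls and unemployed rises by 43.33; labor force unchanged → E = 1,692.51, U = 162.70, labor force = 1,855.21 thousand.
After the second change, employed and labor force both rise by 72.15; unemployed unchanged → E = 1,764.66, U = 162.70, labor force = 1,927.36 thousand.
New unemployment rate = 162.70 / 1,927.36 = 8.44%.
Change = 8.44% − 6.43% = +2.01 percentage points.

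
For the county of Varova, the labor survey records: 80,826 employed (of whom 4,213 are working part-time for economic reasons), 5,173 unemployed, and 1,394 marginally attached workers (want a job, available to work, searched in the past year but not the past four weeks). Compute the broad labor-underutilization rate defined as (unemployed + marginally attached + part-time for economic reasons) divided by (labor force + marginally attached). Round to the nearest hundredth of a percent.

Labor force = 80,826 + 5,173 = 85,999.
Numerator = 5,173 + 1,394 + 4,213 = 10,780.
Denominator = 85,999 + 1,394 = 87,393.
Broad rate = 10,780 / 87,393 = 12.34%.

Broad underutilization rate ≈ 12.34%.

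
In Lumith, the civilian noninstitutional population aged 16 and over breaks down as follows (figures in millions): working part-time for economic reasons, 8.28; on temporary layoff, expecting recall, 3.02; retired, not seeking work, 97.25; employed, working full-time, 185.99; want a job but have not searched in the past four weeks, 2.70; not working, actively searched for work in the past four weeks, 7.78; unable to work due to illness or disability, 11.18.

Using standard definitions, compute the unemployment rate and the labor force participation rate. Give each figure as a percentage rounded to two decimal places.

Unemployment rate ≈ 5.27%; labor force participation rate ≈ 64.85%.

Employed = 8.28 + 185.99 = 194.27 million (anyone who worked, including part-time for economic reasons, counts as employed).
Unemployed = 3.02 + 7.78 = 10.80 million (jobless and actively searching, or on temporary layoff).
Labor force = 194.27 + 10.80 = 205.07 million.
Not in labor force = 97.25 + 2.70 + 11.18 = 111.13 million (those not working and not actively searching are outside the labor force — including those who want a job but have given up searching).
Civilian working-age population = 205.07 + 111.13 = 316.20 million.
Unemployment rate = 10.80 / 205.07 = 5.27%.
Labor force participation rate = 205.07 / 316.20 = 64.85%.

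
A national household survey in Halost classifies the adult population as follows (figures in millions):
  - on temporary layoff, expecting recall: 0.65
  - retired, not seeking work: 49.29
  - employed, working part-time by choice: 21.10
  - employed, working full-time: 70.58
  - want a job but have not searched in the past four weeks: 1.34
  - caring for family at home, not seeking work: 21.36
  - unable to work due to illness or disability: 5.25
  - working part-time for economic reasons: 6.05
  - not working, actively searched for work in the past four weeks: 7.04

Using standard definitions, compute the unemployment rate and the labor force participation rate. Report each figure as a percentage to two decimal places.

Unemployment rate ≈ 7.29%; labor force participation rate ≈ 57.71%.

Employed = 21.10 + 70.58 + 6.05 = 97.73 million (anyone who worked, including part-time for economic reasons, counts as employed).
Unemployed = 0.65 + 7.04 = 7.69 million (jobless and actively searching, or on temporary layoff).
Labor force = 97.73 + 7.69 = 105.42 million.
Not in labor force = 49.29 + 1.34 + 21.36 + 5.25 = 77.24 million (those not working and not actively searching are outside the labor force — including those who want a job but have given up searching).
Civilian working-age population = 105.42 + 77.24 = 182.66 million.
Unemployment rate = 7.69 / 105.42 = 7.29%.
Labor force participation rate = 105.42 / 182.66 = 57.71%.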